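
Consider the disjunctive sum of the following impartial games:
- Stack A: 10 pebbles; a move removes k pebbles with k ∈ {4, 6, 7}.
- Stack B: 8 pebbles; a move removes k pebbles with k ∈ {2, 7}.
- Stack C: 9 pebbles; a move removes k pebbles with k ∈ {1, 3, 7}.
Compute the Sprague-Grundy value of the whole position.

For stack A, compute g(0), g(1), … with moves {4, 6, 7}:
k:     0  1  2  3  4  5  6  7  8  9 10
g(k):  0  0  0  0  1  1  1  1  2  2  2
So g(10) = 2.
Grundy values for stack B (subtraction set {2, 7}):
g(0) = mex{} = 0
g(1) = mex{} = 0
g(2) = mex{0} = 1
g(3) = mex{0} = 1
g(4) = mex{1} = 0
g(5) = mex{1} = 0
g(6) = mex{0} = 1
g(7) = mex{0} = 1
g(8) = mex{0,1} = 2
So g(8) = 2.
Build the Grundy sequence for stack C with g(k) = mex{g(k−s) : s ∈ {1, 3, 7}, s ≤ k}:
g(0) = mex{} = 0
g(1) = mex{0} = 1
g(2) = mex{1} = 0
g(3) = mex{0} = 1
g(4) = mex{1} = 0
g(5) = mex{0} = 1
g(6) = mex{1} = 0
g(7) = mex{0} = 1
g(8) = mex{1} = 0
g(9) = mex{0} = 1
So g(9) = 1.
The value of a disjunctive sum is the nim-sum of the parts.
Combined value = 2 XOR 2 XOR 1 = 1.

1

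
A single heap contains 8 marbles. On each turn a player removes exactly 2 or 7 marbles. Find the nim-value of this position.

2

Grundy values for subtraction set {2, 7}:
g(0) = mex{} = 0
g(1) = mex{} = 0
g(2) = mex{0} = 1
g(3) = mex{0} = 1
g(4) = mex{1} = 0
g(5) = mex{1} = 0
g(6) = mex{0} = 1
g(7) = mex{0} = 1
g(8) = mex{0,1} = 2
So g(8) = 2.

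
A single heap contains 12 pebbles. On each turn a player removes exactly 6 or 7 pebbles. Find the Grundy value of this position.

Compute g(0), g(1), … for moves {6, 7}:
g(0) = mex{} = 0
g(1) = mex{} = 0
g(2) = mex{} = 0
g(3) = mex{} = 0
g(4) = mex{} = 0
g(5) = mex{} = 0
g(6) = mex{0} = 1
g(7) = mex{0} = 1
g(8) = mex{0} = 1
g(9) = mex{0} = 1
g(10) = mex{0} = 1
g(11) = mex{0} = 1
g(12) = mex{0,1} = 2
So g(12) = 2.

2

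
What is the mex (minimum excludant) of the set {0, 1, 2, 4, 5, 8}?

3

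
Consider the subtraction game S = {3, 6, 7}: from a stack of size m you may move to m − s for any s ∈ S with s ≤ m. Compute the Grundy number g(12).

Compute g(0), g(1), … for moves {3, 6, 7}:
k:     0  1  2  3  4  5  6  7  8  9 10 11 12
g(k):  0  0  0  1  1  1  2  2  2  3  0  0  0
So g(12) = 0.

0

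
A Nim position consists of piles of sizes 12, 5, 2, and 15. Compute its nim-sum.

4

Compute the nim-sum pairwise:
12 ⊕ 5 = 9
9 ⊕ 2 = 11
11 ⊕ 15 = 4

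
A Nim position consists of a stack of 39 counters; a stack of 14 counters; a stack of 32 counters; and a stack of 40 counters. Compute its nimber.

In binary:
  100111  (39)
  001110  (14)
  100000  (32)
  101000  (40)
  ------
  100001  (33)

33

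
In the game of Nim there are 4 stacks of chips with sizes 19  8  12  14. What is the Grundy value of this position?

Compute the nim-sum pairwise:
19 ⊕ 8 = 27
27 ⊕ 12 = 23
23 ⊕ 14 = 25

25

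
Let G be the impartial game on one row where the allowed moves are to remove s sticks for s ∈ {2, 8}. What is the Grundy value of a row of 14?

Build the Grundy sequence with g(k) = mex{g(k−s) : s ∈ {2, 8}, s ≤ k}:
g(0) = mex{} = 0
g(1) = mex{} = 0
g(2) = mex{0} = 1
g(3) = mex{0} = 1
g(4) = mex{1} = 0
g(5) = mex{1} = 0
g(6) = mex{0} = 1
g(7) = mex{0} = 1
g(8) = mex{0,1} = 2
g(9) = mex{0,1} = 2
g(10) = mex{1,2} = 0
g(11) = mex{1,2} = 0
g(12) = mex{0} = 1
g(13) = mex{0} = 1
g(14) = mex{1} = 0
So g(14) = 0.

0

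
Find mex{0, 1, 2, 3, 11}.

4

The values 0, 1, 2, 3 are all present; 4 is the first non-negative integer missing from the set.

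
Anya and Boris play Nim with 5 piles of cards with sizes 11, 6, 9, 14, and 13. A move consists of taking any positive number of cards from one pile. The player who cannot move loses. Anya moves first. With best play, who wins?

Anya wins

In binary:
  1011  (11)
  0110  (6)
  1001  (9)
  1110  (14)
  1101  (13)
  ----
  0111  (7)
The nim-sum is 7 ≠ 0, so this is an N-position: the player to move can win; Anya has a winning move.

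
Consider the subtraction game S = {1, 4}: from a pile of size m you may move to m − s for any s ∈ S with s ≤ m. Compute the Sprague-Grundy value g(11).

Compute g(0), g(1), … for moves {1, 4}:
g(0) = mex{} = 0
g(1) = mex{0} = 1
g(2) = mex{1} = 0
g(3) = mex{0} = 1
g(4) = mex{0,1} = 2
g(5) = mex{1,2} = 0
g(6) = mex{0} = 1
g(7) = mex{1} = 0
g(8) = mex{0,2} = 1
g(9) = mex{0,1} = 2
g(10) = mex{1,2} = 0
g(11) = mex{0} = 1
So g(11) = 1.

1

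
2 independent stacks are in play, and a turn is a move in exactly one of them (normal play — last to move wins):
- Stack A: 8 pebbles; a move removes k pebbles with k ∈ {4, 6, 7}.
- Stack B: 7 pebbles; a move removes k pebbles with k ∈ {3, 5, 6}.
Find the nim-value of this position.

0

For stack A, compute g(0), g(1), … with moves {4, 6, 7}:
g(0) = mex{} = 0
g(1) = mex{} = 0
g(2) = mex{} = 0
g(3) = mex{} = 0
g(4) = mex{0} = 1
g(5) = mex{0} = 1
g(6) = mex{0} = 1
g(7) = mex{0} = 1
g(8) = mex{0,1} = 2
So g(8) = 2.
Grundy values for stack B (subtraction set {3, 5, 6}):
g(0) = mex{} = 0
g(1) = mex{} = 0
g(2) = mex{} = 0
g(3) = mex{0} = 1
g(4) = mex{0} = 1
g(5) = mex{0} = 1
g(6) = mex{0,1} = 2
g(7) = mex{0,1} = 2
So g(7) = 2.
The value of a disjunctive sum is the nim-sum of the parts.
Combined value = 2 XOR 2 = 0.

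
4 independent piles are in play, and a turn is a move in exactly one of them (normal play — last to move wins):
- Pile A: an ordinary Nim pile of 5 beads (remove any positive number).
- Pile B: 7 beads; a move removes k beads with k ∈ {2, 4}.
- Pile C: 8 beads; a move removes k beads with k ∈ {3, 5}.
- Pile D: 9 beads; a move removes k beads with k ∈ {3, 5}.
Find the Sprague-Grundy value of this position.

5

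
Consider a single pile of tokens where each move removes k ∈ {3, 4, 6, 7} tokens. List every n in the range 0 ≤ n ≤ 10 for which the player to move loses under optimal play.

Grundy values for subtraction set {3, 4, 6, 7}:
k:     0  1  2  3  4  5  6  7  8  9 10
g(k):  0  0  0  1  1  1  2  2  2  3  0
The P-positions (g = 0) in 0..10 are 0, 1, 2, 10.

0, 1, 2, 10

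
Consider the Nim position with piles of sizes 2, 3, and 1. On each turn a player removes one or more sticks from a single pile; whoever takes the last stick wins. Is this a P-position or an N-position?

In binary:
  10  (2)
  11  (3)
  01  (1)
  --
  00  (0)
The nim-sum is 0, so this is a P-position: the player to move is in a losing position under optimal play.

P-position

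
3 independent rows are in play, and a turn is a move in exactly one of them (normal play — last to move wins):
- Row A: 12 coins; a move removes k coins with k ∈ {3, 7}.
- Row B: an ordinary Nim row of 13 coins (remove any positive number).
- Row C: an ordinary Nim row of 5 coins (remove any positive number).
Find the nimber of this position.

8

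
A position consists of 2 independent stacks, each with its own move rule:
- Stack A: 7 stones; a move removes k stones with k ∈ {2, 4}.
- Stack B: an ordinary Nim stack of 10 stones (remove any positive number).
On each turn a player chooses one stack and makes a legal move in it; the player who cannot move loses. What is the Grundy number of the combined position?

10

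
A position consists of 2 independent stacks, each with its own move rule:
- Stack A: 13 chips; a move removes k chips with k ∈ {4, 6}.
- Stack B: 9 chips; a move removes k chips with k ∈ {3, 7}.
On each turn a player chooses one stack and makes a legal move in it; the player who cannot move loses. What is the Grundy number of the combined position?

For stack A, compute g(0), g(1), … with moves {4, 6}:
g(0) = mex{} = 0
g(1) = mex{} = 0
g(2) = mex{} = 0
g(3) = mex{} = 0
g(4) = mex{0} = 1
g(5) = mex{0} = 1
g(6) = mex{0} = 1
g(7) = mex{0} = 1
g(8) = mex{0,1} = 2
g(9) = mex{0,1} = 2
g(10) = mex{1} = 0
g(11) = mex{1} = 0
g(12) = mex{1,2} = 0
g(13) = mex{1,2} = 0
So g(13) = 0.
Build the Grundy sequence for stack B with g(k) = mex{g(k−s) : s ∈ {3, 7}, s ≤ k}:
g(0) = mex{} = 0
g(1) = mex{} = 0
g(2) = mex{} = 0
g(3) = mex{0} = 1
g(4) = mex{0} = 1
g(5) = mex{0} = 1
g(6) = mex{1} = 0
g(7) = mex{0,1} = 2
g(8) = mex{0,1} = 2
g(9) = mex{0} = 1
So g(9) = 1.
The value of a disjunctive sum is the nim-sum of the parts.
Combined value = 0 XOR 1 = 1.

1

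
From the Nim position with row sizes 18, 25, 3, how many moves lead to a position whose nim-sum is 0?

Bitwise XOR of the heap sizes:
  10010  (18)
  11001  (25)
  00011  (3)
  -----
  01000  (8)
The overall nim-sum is X = 8. A row of size p has a winning move iff p XOR X < p (reduce it to p XOR X).
  18: 18 XOR 8 = 26 ≥ 18 — no move.
  25: 25 XOR 8 = 17 < 25 — winning move (to 17).
  3: 3 XOR 8 = 11 ≥ 3 — no move.
That gives 1 winning move.

1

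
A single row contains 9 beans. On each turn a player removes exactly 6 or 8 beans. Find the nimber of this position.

1

Compute g(0), g(1), … for moves {6, 8}:
g(0) = mex{} = 0
g(1) = mex{} = 0
g(2) = mex{} = 0
g(3) = mex{} = 0
g(4) = mex{} = 0
g(5) = mex{} = 0
g(6) = mex{0} = 1
g(7) = mex{0} = 1
g(8) = mex{0} = 1
g(9) = mex{0} = 1
So g(9) = 1.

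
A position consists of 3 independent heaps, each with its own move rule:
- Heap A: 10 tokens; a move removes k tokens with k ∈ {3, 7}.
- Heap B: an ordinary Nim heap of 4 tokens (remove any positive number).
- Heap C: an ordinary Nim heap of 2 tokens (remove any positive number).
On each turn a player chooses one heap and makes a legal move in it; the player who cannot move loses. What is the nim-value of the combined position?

6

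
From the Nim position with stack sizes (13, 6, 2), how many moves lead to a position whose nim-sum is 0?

Compute the nim-sum pairwise:
13 ⊕ 6 = 11
11 ⊕ 2 = 9
The overall nim-sum is X = 9. A stack of size p has a winning move iff p XOR X < p (reduce it to p XOR X).
  13: 13 XOR 9 = 4 < 13 — winning move (to 4).
  6: 6 XOR 9 = 15 ≥ 6 — no move.
  2: 2 XOR 9 = 11 ≥ 2 — no move.
That gives 1 winning move.

1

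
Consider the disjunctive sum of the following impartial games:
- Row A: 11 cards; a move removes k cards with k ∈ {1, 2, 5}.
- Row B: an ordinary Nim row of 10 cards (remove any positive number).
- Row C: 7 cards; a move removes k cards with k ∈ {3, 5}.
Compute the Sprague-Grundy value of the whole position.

10

Grundy values for row A (subtraction set {1, 2, 5}):
k:     0  1  2  3  4  5  6  7  8  9 10 11
g(k):  0  1  2  0  1  2  0  1  2  0  1  2
So g(11) = 2.
Row B is a plain Nim row of size 10, so its Grundy value is 10.
Build the Grundy sequence for row C with g(k) = mex{g(k−s) : s ∈ {3, 5}, s ≤ k}:
k:     0  1  2  3  4  5  6  7
g(k):  0  0  0  1  1  1  2  2
So g(7) = 2.
By the Sprague-Grundy theorem, the Grundy value of a sum of independent games is the XOR of the component values.
Combined value = 2 ⊕ 10 ⊕ 2 = 10.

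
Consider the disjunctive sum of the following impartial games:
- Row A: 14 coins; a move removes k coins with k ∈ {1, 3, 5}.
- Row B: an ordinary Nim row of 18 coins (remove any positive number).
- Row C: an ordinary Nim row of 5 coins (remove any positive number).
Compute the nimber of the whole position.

23

For row A, compute g(0), g(1), … with moves {1, 3, 5}:
g(0) = mex{} = 0
g(1) = mex{0} = 1
g(2) = mex{1} = 0
g(3) = mex{0} = 1
g(4) = mex{1} = 0
g(5) = mex{0} = 1
g(6) = mex{1} = 0
g(7) = mex{0} = 1
g(8) = mex{1} = 0
g(9) = mex{0} = 1
g(10) = mex{1} = 0
g(11) = mex{0} = 1
g(12) = mex{1} = 0
g(13) = mex{0} = 1
g(14) = mex{1} = 0
So g(14) = 0.
Row B is a plain Nim row of size 18, so its Grundy value is 18.
Row C is a plain Nim row of size 5, so its Grundy value is 5.
By the Sprague-Grundy theorem, the Grundy value of a sum of independent games is the XOR of the component values.
Combined value = 0 XOR 18 XOR 5 = 23.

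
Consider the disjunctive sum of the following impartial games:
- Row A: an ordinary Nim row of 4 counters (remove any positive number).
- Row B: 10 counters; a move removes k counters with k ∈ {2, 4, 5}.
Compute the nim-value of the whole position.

5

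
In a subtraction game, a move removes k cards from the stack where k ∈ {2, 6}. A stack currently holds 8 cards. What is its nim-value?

Build the Grundy sequence with g(k) = mex{g(k−s) : s ∈ {2, 6}, s ≤ k}:
k:     0  1  2  3  4  5  6  7  8
g(k):  0  0  1  1  0  0  1  1  0
So g(8) = 0.

0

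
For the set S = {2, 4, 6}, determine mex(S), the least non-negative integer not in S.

0 is not in the set, so the mex is 0.

0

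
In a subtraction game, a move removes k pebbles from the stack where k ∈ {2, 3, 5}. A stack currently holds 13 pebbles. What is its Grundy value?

3

Grundy values for subtraction set {2, 3, 5}:
g(0) = mex{} = 0
g(1) = mex{} = 0
g(2) = mex{0} = 1
g(3) = mex{0} = 1
g(4) = mex{0,1} = 2
g(5) = mex{0,1} = 2
g(6) = mex{0,1,2} = 3
g(7) = mex{1,2} = 0
g(8) = mex{1,2,3} = 0
g(9) = mex{0,2,3} = 1
g(10) = mex{0,2} = 1
g(11) = mex{0,1,3} = 2
g(12) = mex{0,1} = 2
g(13) = mex{0,1,2} = 3
So g(13) = 3.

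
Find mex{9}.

0

0 is not in the set, so the mex is 0.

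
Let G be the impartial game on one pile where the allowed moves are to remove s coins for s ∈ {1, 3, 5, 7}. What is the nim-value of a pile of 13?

1

Grundy values for subtraction set {1, 3, 5, 7}:
g(0) = mex{} = 0
g(1) = mex{0} = 1
g(2) = mex{1} = 0
g(3) = mex{0} = 1
g(4) = mex{1} = 0
g(5) = mex{0} = 1
g(6) = mex{1} = 0
g(7) = mex{0} = 1
g(8) = mex{1} = 0
g(9) = mex{0} = 1
g(10) = mex{1} = 0
g(11) = mex{0} = 1
g(12) = mex{1} = 0
g(13) = mex{0} = 1
So g(13) = 1.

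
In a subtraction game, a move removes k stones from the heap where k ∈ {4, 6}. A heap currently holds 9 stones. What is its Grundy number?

Build the Grundy sequence with g(k) = mex{g(k−s) : s ∈ {4, 6}, s ≤ k}:
k:     0  1  2  3  4  5  6  7  8  9
g(k):  0  0  0  0  1  1  1  1  2  2
So g(9) = 2.

2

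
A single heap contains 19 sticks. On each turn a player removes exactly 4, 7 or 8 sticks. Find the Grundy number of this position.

1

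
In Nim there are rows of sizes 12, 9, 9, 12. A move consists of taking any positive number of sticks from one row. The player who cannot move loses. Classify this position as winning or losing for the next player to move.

Compute the nim-sum pairwise:
12 ⊕ 9 = 5
5 ⊕ 9 = 12
12 ⊕ 12 = 0
The nim-sum is 0, so this is a P-position: the player to move is in a losing position under optimal play.

Losing position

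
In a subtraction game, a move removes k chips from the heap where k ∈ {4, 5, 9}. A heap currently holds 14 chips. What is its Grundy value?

0

Build the Grundy sequence with g(k) = mex{g(k−s) : s ∈ {4, 5, 9}, s ≤ k}:
g(0) = mex{} = 0
g(1) = mex{} = 0
g(2) = mex{} = 0
g(3) = mex{} = 0
g(4) = mex{0} = 1
g(5) = mex{0} = 1
g(6) = mex{0} = 1
g(7) = mex{0} = 1
g(8) = mex{0,1} = 2
g(9) = mex{0,1} = 2
g(10) = mex{0,1} = 2
g(11) = mex{0,1} = 2
g(12) = mex{0,1,2} = 3
g(13) = mex{1,2} = 0
g(14) = mex{1,2} = 0
So g(14) = 0.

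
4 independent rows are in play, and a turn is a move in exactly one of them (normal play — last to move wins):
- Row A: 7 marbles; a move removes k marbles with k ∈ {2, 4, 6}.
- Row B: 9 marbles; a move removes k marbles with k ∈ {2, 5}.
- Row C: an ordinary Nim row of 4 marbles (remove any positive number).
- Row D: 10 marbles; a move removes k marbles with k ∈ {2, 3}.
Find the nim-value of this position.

6

For row A, compute g(0), g(1), … with moves {2, 4, 6}:
k:     0  1  2  3  4  5  6  7
g(k):  0  0  1  1  2  2  3  3
So g(7) = 3.
For row B, compute g(0), g(1), … with moves {2, 5}:
g(0) = mex{} = 0
g(1) = mex{} = 0
g(2) = mex{0} = 1
g(3) = mex{0} = 1
g(4) = mex{1} = 0
g(5) = mex{0,1} = 2
g(6) = mex{0} = 1
g(7) = mex{1,2} = 0
g(8) = mex{1} = 0
g(9) = mex{0} = 1
So g(9) = 1.
Row C is a plain Nim row of size 4, so its Grundy value is 4.
For row D, compute g(0), g(1), … with moves {2, 3}:
k:     0  1  2  3  4  5  6  7  8  9 10
g(k):  0  0  1  1  2  0  0  1  1  2  0
So g(10) = 0.
The value of a disjunctive sum is the nim-sum of the parts.
Combined value = 3 ⊕ 1 ⊕ 4 ⊕ 0 = 6.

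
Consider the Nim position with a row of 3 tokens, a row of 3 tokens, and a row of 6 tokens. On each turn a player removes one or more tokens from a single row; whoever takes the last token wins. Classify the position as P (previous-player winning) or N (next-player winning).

Compute the nim-sum pairwise:
3 ^ 3 = 0
0 ^ 6 = 6
The nim-sum is 6 ≠ 0, so this is an N-position: the player to move can win.

N-position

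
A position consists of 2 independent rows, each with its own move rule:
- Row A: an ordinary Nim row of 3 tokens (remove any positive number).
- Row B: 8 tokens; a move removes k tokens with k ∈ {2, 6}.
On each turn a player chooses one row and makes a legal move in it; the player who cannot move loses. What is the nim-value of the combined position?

3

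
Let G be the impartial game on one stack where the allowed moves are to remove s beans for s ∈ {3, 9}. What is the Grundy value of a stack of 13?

0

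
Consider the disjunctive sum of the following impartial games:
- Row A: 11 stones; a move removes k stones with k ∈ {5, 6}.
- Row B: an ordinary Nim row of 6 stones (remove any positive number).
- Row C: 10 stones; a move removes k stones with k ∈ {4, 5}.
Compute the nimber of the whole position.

6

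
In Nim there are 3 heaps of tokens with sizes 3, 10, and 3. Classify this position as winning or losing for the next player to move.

Winning position

Compute the nim-sum pairwise:
3 ^ 10 = 9
9 ^ 3 = 10
The nim-sum is 10 ≠ 0, so this is an N-position: the player to move can win.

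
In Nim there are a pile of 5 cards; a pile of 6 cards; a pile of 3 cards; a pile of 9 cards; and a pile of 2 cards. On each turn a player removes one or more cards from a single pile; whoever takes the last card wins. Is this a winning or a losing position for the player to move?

Winning position

In binary:
  0101  (5)
  0110  (6)
  0011  (3)
  1001  (9)
  0010  (2)
  ----
  1011  (11)
The nim-sum is 11 ≠ 0, so this is an N-position: the player to move can win.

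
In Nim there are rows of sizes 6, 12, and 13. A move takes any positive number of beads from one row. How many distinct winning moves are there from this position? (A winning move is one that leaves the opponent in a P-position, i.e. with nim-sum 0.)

Compute the nim-sum pairwise:
6 ^ 12 = 10
10 ^ 13 = 7
The overall nim-sum is X = 7. A row of size p has a winning move iff p XOR X < p (reduce it to p XOR X).
  6: 6 XOR 7 = 1 < 6 — winning move (to 1).
  12: 12 XOR 7 = 11 < 12 — winning move (to 11).
  13: 13 XOR 7 = 10 < 13 — winning move (to 10).
That gives 3 winning moves.

3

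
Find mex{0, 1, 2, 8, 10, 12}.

The values 0, 1, 2 are all present; 3 is the first non-negative integer missing from the set.

3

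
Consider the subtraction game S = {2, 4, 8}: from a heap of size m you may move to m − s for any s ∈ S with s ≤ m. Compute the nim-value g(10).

Compute g(0), g(1), … for moves {2, 4, 8}:
k:     0  1  2  3  4  5  6  7  8  9 10
g(k):  0  0  1  1  2  2  0  0  1  1  2
So g(10) = 2.

2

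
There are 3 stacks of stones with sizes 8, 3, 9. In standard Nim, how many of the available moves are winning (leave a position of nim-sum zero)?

Compute the nim-sum pairwise:
8 XOR 3 = 11
11 XOR 9 = 2
The overall nim-sum is X = 2. A stack of size p has a winning move iff p XOR X < p (reduce it to p XOR X).
  8: 8 XOR 2 = 10 ≥ 8 — no move.
  3: 3 XOR 2 = 1 < 3 — winning move (to 1).
  9: 9 XOR 2 = 11 ≥ 9 — no move.
That gives 1 winning move.

1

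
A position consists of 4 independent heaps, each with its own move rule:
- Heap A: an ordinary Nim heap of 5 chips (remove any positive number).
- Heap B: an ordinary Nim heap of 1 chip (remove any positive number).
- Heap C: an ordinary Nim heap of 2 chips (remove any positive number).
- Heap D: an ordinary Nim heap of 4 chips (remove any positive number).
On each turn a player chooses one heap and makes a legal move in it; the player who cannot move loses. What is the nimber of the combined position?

2

Heap A is a plain Nim heap of size 5, so its Grundy value is 5.
Heap B is a plain Nim heap of size 1, so its Grundy value is 1.
Heap C is a plain Nim heap of size 2, so its Grundy value is 2.
Heap D is a plain Nim heap of size 4, so its Grundy value is 4.
The value of a disjunctive sum is the nim-sum of the parts.
Combined value = 5 XOR 1 XOR 2 XOR 4 = 2.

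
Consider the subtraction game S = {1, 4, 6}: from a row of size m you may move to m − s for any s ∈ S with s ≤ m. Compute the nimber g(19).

2

Grundy values for subtraction set {1, 4, 6}:
k:     0  1  2  3  4  5  6  7  8  9 10 11 12 13 14 15 16 17 18 19
g(k):  0  1  0  1  2  0  1  0  1  2  0  1  0  1  2  0  1  0  1  2
So g(19) = 2.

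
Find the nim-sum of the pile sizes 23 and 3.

Write each in binary and XOR column by column:
  10111  (23)
  00011  (3)
  -----
  10100  (20)

20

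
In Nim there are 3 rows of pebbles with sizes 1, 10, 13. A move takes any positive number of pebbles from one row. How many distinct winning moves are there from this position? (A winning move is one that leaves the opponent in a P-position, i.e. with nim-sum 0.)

Bitwise XOR of the heap sizes:
  0001  (1)
  1010  (10)
  1101  (13)
  ----
  0110  (6)
The overall nim-sum is X = 6. A row of size p has a winning move iff p XOR X < p (reduce it to p XOR X).
  1: 1 XOR 6 = 7 ≥ 1 — no move.
  10: 10 XOR 6 = 12 ≥ 10 — no move.
  13: 13 XOR 6 = 11 < 13 — winning move (to 11).
That gives 1 winning move.

1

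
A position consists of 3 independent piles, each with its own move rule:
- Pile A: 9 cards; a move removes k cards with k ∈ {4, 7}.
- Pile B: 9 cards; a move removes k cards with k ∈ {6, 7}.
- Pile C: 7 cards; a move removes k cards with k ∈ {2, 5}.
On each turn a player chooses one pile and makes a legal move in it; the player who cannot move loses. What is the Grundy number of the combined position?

Grundy values for pile A (subtraction set {4, 7}):
k:     0  1  2  3  4  5  6  7  8  9
g(k):  0  0  0  0  1  1  1  1  2  2
So g(9) = 2.
Build the Grundy sequence for pile B with g(k) = mex{g(k−s) : s ∈ {6, 7}, s ≤ k}:
g(0) = mex{} = 0
g(1) = mex{} = 0
g(2) = mex{} = 0
g(3) = mex{} = 0
g(4) = mex{} = 0
g(5) = mex{} = 0
g(6) = mex{0} = 1
g(7) = mex{0} = 1
g(8) = mex{0} = 1
g(9) = mex{0} = 1
So g(9) = 1.
Build the Grundy sequence for pile C with g(k) = mex{g(k−s) : s ∈ {2, 5}, s ≤ k}:
g(0) = mex{} = 0
g(1) = mex{} = 0
g(2) = mex{0} = 1
g(3) = mex{0} = 1
g(4) = mex{1} = 0
g(5) = mex{0,1} = 2
g(6) = mex{0} = 1
g(7) = mex{1,2} = 0
So g(7) = 0.
By the Sprague-Grundy theorem, the Grundy value of a sum of independent games is the XOR of the component values.
Combined value = 2 XOR 1 XOR 0 = 3.

3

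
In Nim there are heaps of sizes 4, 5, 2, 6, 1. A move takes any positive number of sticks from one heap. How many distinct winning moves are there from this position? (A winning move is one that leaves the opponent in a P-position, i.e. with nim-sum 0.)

Nim-sum: 4 XOR 5 XOR 2 XOR 6 XOR 1 = 4.
The overall nim-sum is X = 4. A heap of size p has a winning move iff p XOR X < p (reduce it to p XOR X).
  4: 4 XOR 4 = 0 < 4 — winning move (to 0).
  5: 5 XOR 4 = 1 < 5 — winning move (to 1).
  2: 2 XOR 4 = 6 ≥ 2 — no move.
  6: 6 XOR 4 = 2 < 6 — winning move (to 2).
  1: 1 XOR 4 = 5 ≥ 1 — no move.
That gives 3 winning moves.

3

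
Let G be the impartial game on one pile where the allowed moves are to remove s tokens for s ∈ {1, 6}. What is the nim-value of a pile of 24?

Grundy values for subtraction set {1, 6}:
k:     0  1  2  3  4  5  6  7  8  9 10 11 12 13 14 15 16 17 18 19 20 21 22 23 24
g(k):  0  1  0  1  0  1  2  0  1  0  1  0  1  2  0  1  0  1  0  1  2  0  1  0  1
So g(24) = 1.

1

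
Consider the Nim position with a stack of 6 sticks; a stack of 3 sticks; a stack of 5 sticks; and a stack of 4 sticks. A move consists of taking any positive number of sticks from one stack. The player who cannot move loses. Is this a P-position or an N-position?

N-position

Compute the nim-sum pairwise:
6 XOR 3 = 5
5 XOR 5 = 0
0 XOR 4 = 4
The nim-sum is 4 ≠ 0, so this is an N-position: the player to move can win.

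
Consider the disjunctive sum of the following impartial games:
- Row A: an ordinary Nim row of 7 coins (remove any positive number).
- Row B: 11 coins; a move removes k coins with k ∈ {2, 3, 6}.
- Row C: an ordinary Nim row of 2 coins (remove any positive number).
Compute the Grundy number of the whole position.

Row A is a plain Nim row of size 7, so its Grundy value is 7.
For row B, compute g(0), g(1), … with moves {2, 3, 6}:
k:     0  1  2  3  4  5  6  7  8  9 10 11
g(k):  0  0  1  1  2  0  3  1  2  0  0  1
So g(11) = 1.
Row C is a plain Nim row of size 2, so its Grundy value is 2.
By the Sprague-Grundy theorem, the Grundy value of a sum of independent games is the XOR of the component values.
Combined value = 7 XOR 1 XOR 2 = 4.

4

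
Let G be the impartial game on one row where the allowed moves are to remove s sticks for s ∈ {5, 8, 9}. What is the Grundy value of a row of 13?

Compute g(0), g(1), … for moves {5, 8, 9}:
g(0) = mex{} = 0
g(1) = mex{} = 0
g(2) = mex{} = 0
g(3) = mex{} = 0
g(4) = mex{} = 0
g(5) = mex{0} = 1
g(6) = mex{0} = 1
g(7) = mex{0} = 1
g(8) = mex{0} = 1
g(9) = mex{0} = 1
g(10) = mex{0,1} = 2
g(11) = mex{0,1} = 2
g(12) = mex{0,1} = 2
g(13) = mex{0,1} = 2
So g(13) = 2.

2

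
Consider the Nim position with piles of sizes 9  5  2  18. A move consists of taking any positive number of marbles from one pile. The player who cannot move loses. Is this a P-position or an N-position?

Compute the nim-sum pairwise:
9 XOR 5 = 12
12 XOR 2 = 14
14 XOR 18 = 28
The nim-sum is 28 ≠ 0, so this is an N-position: the player to move can win.

N-position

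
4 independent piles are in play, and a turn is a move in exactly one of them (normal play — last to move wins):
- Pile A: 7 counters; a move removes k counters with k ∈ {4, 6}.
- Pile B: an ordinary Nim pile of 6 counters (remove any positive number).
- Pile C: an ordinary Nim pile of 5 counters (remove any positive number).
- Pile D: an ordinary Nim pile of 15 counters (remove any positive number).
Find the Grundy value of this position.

Build the Grundy sequence for pile A with g(k) = mex{g(k−s) : s ∈ {4, 6}, s ≤ k}:
k:     0  1  2  3  4  5  6  7
g(k):  0  0  0  0  1  1  1  1
So g(7) = 1.
Pile B is a plain Nim pile of size 6, so its Grundy value is 6.
Pile C is a plain Nim pile of size 5, so its Grundy value is 5.
Pile D is a plain Nim pile of size 15, so its Grundy value is 15.
By the Sprague-Grundy theorem, the Grundy value of a sum of independent games is the XOR of the component values.
Combined value = 1 ⊕ 6 ⊕ 5 ⊕ 15 = 13.

13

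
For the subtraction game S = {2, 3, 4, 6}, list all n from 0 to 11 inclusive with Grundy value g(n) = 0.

0, 1, 8, 9

Build the Grundy sequence with g(k) = mex{g(k−s) : s ∈ {2, 3, 4, 6}, s ≤ k}:
k:     0  1  2  3  4  5  6  7  8  9 10 11
g(k):  0  0  1  1  2  2  3  3  0  0  1  1
The P-positions (g = 0) in 0..11 are 0, 1, 8, 9.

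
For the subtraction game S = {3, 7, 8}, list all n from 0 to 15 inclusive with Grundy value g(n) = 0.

0, 1, 2, 6, 11, 12

Compute g(0), g(1), … for moves {3, 7, 8}:
k:     0  1  2  3  4  5  6  7  8  9 10 11 12 13 14 15
g(k):  0  0  0  1  1  1  0  2  2  1  3  0  0  2  1  1
The P-positions (g = 0) in 0..15 are 0, 1, 2, 6, 11, 12.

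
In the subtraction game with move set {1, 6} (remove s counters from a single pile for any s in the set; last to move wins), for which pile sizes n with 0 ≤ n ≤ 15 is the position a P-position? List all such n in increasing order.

0, 2, 4, 7, 9, 11, 14

Grundy values for subtraction set {1, 6}:
k:     0  1  2  3  4  5  6  7  8  9 10 11 12 13 14 15
g(k):  0  1  0  1  0  1  2  0  1  0  1  0  1  2  0  1
The P-positions (g = 0) in 0..15 are 0, 2, 4, 7, 9, 11, 14.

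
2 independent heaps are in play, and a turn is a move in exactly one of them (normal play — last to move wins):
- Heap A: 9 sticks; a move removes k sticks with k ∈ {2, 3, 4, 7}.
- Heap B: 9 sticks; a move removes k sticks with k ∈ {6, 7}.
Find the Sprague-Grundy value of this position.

5

For heap A, compute g(0), g(1), … with moves {2, 3, 4, 7}:
g(0) = mex{} = 0
g(1) = mex{} = 0
g(2) = mex{0} = 1
g(3) = mex{0} = 1
g(4) = mex{0,1} = 2
g(5) = mex{0,1} = 2
g(6) = mex{1,2} = 0
g(7) = mex{0,1,2} = 3
g(8) = mex{0,2} = 1
g(9) = mex{0,1,2,3} = 4
So g(9) = 4.
Build the Grundy sequence for heap B with g(k) = mex{g(k−s) : s ∈ {6, 7}, s ≤ k}:
k:     0  1  2  3  4  5  6  7  8  9
g(k):  0  0  0  0  0  0  1  1  1  1
So g(9) = 1.
By the Sprague-Grundy theorem, the Grundy value of a sum of independent games is the XOR of the component values.
Combined value = 4 XOR 1 = 5.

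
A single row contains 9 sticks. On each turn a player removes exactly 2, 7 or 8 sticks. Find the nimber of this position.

2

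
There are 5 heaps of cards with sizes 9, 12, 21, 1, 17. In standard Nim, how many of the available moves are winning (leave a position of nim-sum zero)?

Nim-sum: 9 ⊕ 12 ⊕ 21 ⊕ 1 ⊕ 17 = 0.
The nim-sum is already 0, so every move leaves a nonzero nim-sum — there are no winning moves.

0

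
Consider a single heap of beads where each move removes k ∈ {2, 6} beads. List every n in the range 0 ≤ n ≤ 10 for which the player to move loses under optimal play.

0, 1, 4, 5, 8, 9

Compute g(0), g(1), … for moves {2, 6}:
g(0) = mex{} = 0
g(1) = mex{} = 0
g(2) = mex{0} = 1
g(3) = mex{0} = 1
g(4) = mex{1} = 0
g(5) = mex{1} = 0
g(6) = mex{0} = 1
g(7) = mex{0} = 1
g(8) = mex{1} = 0
g(9) = mex{1} = 0
g(10) = mex{0} = 1
The P-positions (g = 0) in 0..10 are 0, 1, 4, 5, 8, 9.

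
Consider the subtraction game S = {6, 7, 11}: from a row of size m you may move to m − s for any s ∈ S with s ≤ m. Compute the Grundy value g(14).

2

Build the Grundy sequence with g(k) = mex{g(k−s) : s ∈ {6, 7, 11}, s ≤ k}:
g(0) = mex{} = 0
g(1) = mex{} = 0
g(2) = mex{} = 0
g(3) = mex{} = 0
g(4) = mex{} = 0
g(5) = mex{} = 0
g(6) = mex{0} = 1
g(7) = mex{0} = 1
g(8) = mex{0} = 1
g(9) = mex{0} = 1
g(10) = mex{0} = 1
g(11) = mex{0} = 1
g(12) = mex{0,1} = 2
g(13) = mex{0,1} = 2
g(14) = mex{0,1} = 2
So g(14) = 2.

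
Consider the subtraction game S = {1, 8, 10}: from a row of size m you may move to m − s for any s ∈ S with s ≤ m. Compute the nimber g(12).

1

Compute g(0), g(1), … for moves {1, 8, 10}:
g(0) = mex{} = 0
g(1) = mex{0} = 1
g(2) = mex{1} = 0
g(3) = mex{0} = 1
g(4) = mex{1} = 0
g(5) = mex{0} = 1
g(6) = mex{1} = 0
g(7) = mex{0} = 1
g(8) = mex{0,1} = 2
g(9) = mex{1,2} = 0
g(10) = mex{0} = 1
g(11) = mex{1} = 0
g(12) = mex{0} = 1
So g(12) = 1.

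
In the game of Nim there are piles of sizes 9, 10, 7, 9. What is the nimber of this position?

Write each in binary and XOR column by column:
  1001  (9)
  1010  (10)
  0111  (7)
  1001  (9)
  ----
  1101  (13)

13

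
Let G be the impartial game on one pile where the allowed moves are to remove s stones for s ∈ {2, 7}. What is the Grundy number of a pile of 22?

0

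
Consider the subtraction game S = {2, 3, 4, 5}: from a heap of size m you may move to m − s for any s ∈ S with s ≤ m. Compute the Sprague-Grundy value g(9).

Compute g(0), g(1), … for moves {2, 3, 4, 5}:
g(0) = mex{} = 0
g(1) = mex{} = 0
g(2) = mex{0} = 1
g(3) = mex{0} = 1
g(4) = mex{0,1} = 2
g(5) = mex{0,1} = 2
g(6) = mex{0,1,2} = 3
g(7) = mex{1,2} = 0
g(8) = mex{1,2,3} = 0
g(9) = mex{0,2,3} = 1
So g(9) = 1.

1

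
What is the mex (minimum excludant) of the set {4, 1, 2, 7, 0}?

3

The values 0, 1, 2 are all present; 3 is the first non-negative integer missing from the set.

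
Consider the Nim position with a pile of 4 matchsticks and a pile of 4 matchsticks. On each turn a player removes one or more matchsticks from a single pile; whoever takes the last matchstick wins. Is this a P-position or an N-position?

Write each in binary and XOR column by column:
  100  (4)
  100  (4)
  ---
  000  (0)
The nim-sum is 0, so this is a P-position: the player to move is in a losing position under optimal play.

P-position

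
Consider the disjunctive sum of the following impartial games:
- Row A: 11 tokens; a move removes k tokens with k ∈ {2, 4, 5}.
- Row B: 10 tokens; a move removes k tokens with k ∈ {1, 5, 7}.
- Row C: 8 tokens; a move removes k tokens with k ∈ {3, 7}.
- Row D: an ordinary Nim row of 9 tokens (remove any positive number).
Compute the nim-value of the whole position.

For row A, compute g(0), g(1), … with moves {2, 4, 5}:
k:     0  1  2  3  4  5  6  7  8  9 10 11
g(k):  0  0  1  1  2  2  3  0  0  1  1  2
So g(11) = 2.
Build the Grundy sequence for row B with g(k) = mex{g(k−s) : s ∈ {1, 5, 7}, s ≤ k}:
k:     0  1  2  3  4  5  6  7  8  9 10
g(k):  0  1  0  1  0  1  0  1  0  1  0
So g(10) = 0.
Build the Grundy sequence for row C with g(k) = mex{g(k−s) : s ∈ {3, 7}, s ≤ k}:
g(0) = mex{} = 0
g(1) = mex{} = 0
g(2) = mex{} = 0
g(3) = mex{0} = 1
g(4) = mex{0} = 1
g(5) = mex{0} = 1
g(6) = mex{1} = 0
g(7) = mex{0,1} = 2
g(8) = mex{0,1} = 2
So g(8) = 2.
Row D is a plain Nim row of size 9, so its Grundy value is 9.
The value of a disjunctive sum is the nim-sum of the parts.
Combined value = 2 ⊕ 0 ⊕ 2 ⊕ 9 = 9.

9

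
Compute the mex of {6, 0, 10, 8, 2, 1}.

The values 0, 1, 2 are all present; 3 is the first non-negative integer missing from the set.

3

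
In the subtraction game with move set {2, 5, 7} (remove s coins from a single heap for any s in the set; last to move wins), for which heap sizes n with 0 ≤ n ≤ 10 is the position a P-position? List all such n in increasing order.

0, 1, 4, 10

Build the Grundy sequence with g(k) = mex{g(k−s) : s ∈ {2, 5, 7}, s ≤ k}:
g(0) = mex{} = 0
g(1) = mex{} = 0
g(2) = mex{0} = 1
g(3) = mex{0} = 1
g(4) = mex{1} = 0
g(5) = mex{0,1} = 2
g(6) = mex{0} = 1
g(7) = mex{0,1,2} = 3
g(8) = mex{0,1} = 2
g(9) = mex{0,1,3} = 2
g(10) = mex{1,2} = 0
The P-positions (g = 0) in 0..10 are 0, 1, 4, 10.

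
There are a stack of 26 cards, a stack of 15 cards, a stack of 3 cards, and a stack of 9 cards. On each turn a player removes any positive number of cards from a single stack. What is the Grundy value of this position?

31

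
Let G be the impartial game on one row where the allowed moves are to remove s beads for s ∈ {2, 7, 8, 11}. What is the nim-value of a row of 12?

Compute g(0), g(1), … for moves {2, 7, 8, 11}:
k:     0  1  2  3  4  5  6  7  8  9 10 11 12
g(k):  0  0  1  1  0  0  1  1  2  2  0  3  1
So g(12) = 1.

1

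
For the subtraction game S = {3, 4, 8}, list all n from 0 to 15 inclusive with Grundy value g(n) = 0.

0, 1, 2, 7, 12, 13, 14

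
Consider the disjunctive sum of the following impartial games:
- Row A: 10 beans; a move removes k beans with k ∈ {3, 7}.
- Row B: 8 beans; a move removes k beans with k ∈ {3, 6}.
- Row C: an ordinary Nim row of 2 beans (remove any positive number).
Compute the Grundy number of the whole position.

0

Build the Grundy sequence for row A with g(k) = mex{g(k−s) : s ∈ {3, 7}, s ≤ k}:
k:     0  1  2  3  4  5  6  7  8  9 10
g(k):  0  0  0  1  1  1  0  2  2  1  0
So g(10) = 0.
Grundy values for row B (subtraction set {3, 6}):
g(0) = mex{} = 0
g(1) = mex{} = 0
g(2) = mex{} = 0
g(3) = mex{0} = 1
g(4) = mex{0} = 1
g(5) = mex{0} = 1
g(6) = mex{0,1} = 2
g(7) = mex{0,1} = 2
g(8) = mex{0,1} = 2
So g(8) = 2.
Row C is a plain Nim row of size 2, so its Grundy value is 2.
By the Sprague-Grundy theorem, the Grundy value of a sum of independent games is the XOR of the component values.
Combined value = 0 XOR 2 XOR 2 = 0.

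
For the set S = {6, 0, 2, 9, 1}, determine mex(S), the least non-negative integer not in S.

3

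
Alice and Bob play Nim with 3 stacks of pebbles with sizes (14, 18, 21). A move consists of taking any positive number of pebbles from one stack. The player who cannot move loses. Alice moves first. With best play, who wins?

Alice wins

Compute the nim-sum pairwise:
14 XOR 18 = 28
28 XOR 21 = 9
The nim-sum is 9 ≠ 0, so this is an N-position: the player to move can win; Alice has a winning move.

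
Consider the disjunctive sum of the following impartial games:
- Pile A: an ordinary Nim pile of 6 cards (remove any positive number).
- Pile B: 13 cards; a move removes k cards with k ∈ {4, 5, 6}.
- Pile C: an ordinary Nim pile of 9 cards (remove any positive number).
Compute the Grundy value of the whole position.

Pile A is a plain Nim pile of size 6, so its Grundy value is 6.
Grundy values for pile B (subtraction set {4, 5, 6}):
g(0) = mex{} = 0
g(1) = mex{} = 0
g(2) = mex{} = 0
g(3) = mex{} = 0
g(4) = mex{0} = 1
g(5) = mex{0} = 1
g(6) = mex{0} = 1
g(7) = mex{0} = 1
g(8) = mex{0,1} = 2
g(9) = mex{0,1} = 2
g(10) = mex{1} = 0
g(11) = mex{1} = 0
g(12) = mex{1,2} = 0
g(13) = mex{1,2} = 0
So g(13) = 0.
Pile C is a plain Nim pile of size 9, so its Grundy value is 9.
By the Sprague-Grundy theorem, the Grundy value of a sum of independent games is the XOR of the component values.
Combined value = 6 XOR 0 XOR 9 = 15.

15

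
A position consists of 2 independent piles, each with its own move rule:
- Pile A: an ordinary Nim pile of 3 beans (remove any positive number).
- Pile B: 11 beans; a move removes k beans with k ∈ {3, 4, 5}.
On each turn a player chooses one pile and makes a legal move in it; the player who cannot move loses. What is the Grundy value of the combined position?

2

Pile A is a plain Nim pile of size 3, so its Grundy value is 3.
For pile B, compute g(0), g(1), … with moves {3, 4, 5}:
g(0) = mex{} = 0
g(1) = mex{} = 0
g(2) = mex{} = 0
g(3) = mex{0} = 1
g(4) = mex{0} = 1
g(5) = mex{0} = 1
g(6) = mex{0,1} = 2
g(7) = mex{0,1} = 2
g(8) = mex{1} = 0
g(9) = mex{1,2} = 0
g(10) = mex{1,2} = 0
g(11) = mex{0,2} = 1
So g(11) = 1.
By the Sprague-Grundy theorem, the Grundy value of a sum of independent games is the XOR of the component values.
Combined value = 3 ⊕ 1 = 2.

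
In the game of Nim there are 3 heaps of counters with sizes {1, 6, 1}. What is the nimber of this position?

6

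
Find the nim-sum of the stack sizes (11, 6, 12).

1

In binary:
  1011  (11)
  0110  (6)
  1100  (12)
  ----
  0001  (1)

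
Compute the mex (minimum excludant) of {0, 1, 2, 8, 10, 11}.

3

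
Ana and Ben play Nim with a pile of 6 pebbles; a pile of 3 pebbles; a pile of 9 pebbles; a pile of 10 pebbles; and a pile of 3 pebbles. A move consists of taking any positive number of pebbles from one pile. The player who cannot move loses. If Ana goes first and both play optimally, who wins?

Ana wins

Write each in binary and XOR column by column:
  0110  (6)
  0011  (3)
  1001  (9)
  1010  (10)
  0011  (3)
  ----
  0101  (5)
The nim-sum is 5 ≠ 0, so this is an N-position: the player to move can win; Ana has a winning move.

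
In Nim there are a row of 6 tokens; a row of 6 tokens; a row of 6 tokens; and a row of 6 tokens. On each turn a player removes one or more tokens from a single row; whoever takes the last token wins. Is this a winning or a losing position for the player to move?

Losing position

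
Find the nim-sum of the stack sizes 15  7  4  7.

Write each in binary and XOR column by column:
  1111  (15)
  0111  (7)
  0100  (4)
  0111  (7)
  ----
  1011  (11)

11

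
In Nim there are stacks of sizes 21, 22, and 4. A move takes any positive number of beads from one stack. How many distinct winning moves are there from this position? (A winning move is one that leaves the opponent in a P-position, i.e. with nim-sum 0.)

3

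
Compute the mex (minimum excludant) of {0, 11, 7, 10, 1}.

2

The values 0, 1 are all present; 2 is the first non-negative integer missing from the set.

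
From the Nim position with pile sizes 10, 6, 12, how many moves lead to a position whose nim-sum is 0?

0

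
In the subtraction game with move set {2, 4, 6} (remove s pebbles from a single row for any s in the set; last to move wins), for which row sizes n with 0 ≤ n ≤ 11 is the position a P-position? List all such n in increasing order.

0, 1, 8, 9

Compute g(0), g(1), … for moves {2, 4, 6}:
g(0) = mex{} = 0
g(1) = mex{} = 0
g(2) = mex{0} = 1
g(3) = mex{0} = 1
g(4) = mex{0,1} = 2
g(5) = mex{0,1} = 2
g(6) = mex{0,1,2} = 3
g(7) = mex{0,1,2} = 3
g(8) = mex{1,2,3} = 0
g(9) = mex{1,2,3} = 0
g(10) = mex{0,2,3} = 1
g(11) = mex{0,2,3} = 1
The P-positions (g = 0) in 0..11 are 0, 1, 8, 9.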